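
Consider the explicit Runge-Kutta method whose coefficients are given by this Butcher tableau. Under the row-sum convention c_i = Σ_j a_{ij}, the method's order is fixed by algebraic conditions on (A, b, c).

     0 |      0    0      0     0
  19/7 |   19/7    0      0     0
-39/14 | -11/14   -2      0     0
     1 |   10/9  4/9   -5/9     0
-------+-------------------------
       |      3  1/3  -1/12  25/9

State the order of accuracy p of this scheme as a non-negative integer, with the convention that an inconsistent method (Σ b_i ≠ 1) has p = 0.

0

b = (3, 1/3, -1/12, 25/9)
c = (0, 19/7, -39/14, 1)
Ac = (0, 0, -38/7, 347/126)
Σ b_i: 3·1 + 1/3·1 + (-1/12)·1 + 25/9·1 = 217/36 ≠ 1 ⇒ order 0.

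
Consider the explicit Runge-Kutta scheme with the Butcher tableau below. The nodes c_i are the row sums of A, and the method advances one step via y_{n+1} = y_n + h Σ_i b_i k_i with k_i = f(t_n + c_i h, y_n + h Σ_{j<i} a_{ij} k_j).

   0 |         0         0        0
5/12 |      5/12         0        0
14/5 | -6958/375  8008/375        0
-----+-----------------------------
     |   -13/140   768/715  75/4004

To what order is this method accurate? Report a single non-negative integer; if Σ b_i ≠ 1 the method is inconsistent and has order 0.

3

b = (-13/140, 768/715, 75/4004)
c = (0, 5/12, 14/5)
Ac = (0, 0, 2002/225)
Σ b_i: (-13/140)·1 + 768/715·1 + 75/4004·1 = 1 ✓
b·c: 768/715·5/12 + 75/4004·14/5 = 1/2 ✓
b·c²: 768/715·25/144 + 75/4004·196/25 = 1/3 ✓
b·Ac: 75/4004·2002/225 = 1/6 ✓; 3 stages ⇒ order 3.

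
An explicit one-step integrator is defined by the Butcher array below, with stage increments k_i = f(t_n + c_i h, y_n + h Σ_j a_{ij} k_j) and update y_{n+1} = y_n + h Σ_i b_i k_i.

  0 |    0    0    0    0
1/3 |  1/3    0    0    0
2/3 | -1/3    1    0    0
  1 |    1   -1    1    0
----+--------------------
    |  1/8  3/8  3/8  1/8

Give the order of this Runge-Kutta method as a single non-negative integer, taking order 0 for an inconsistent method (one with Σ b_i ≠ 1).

4

b = (1/8, 3/8, 3/8, 1/8)
c = (0, 1/3, 2/3, 1)
Ac = (0, 0, 1/3, 1/3)
Σ b_i: 1/8·1 + 3/8·1 + 3/8·1 + 1/8·1 = 1 ✓
b·c: 3/8·1/3 + 3/8·2/3 + 1/8·1 = 1/2 ✓
b·c²: 3/8·1/9 + 3/8·4/9 + 1/8·1 = 1/3 ✓
b·Ac: 3/8·1/3 + 1/8·1/3 = 1/6 ✓
b·c³: 3/8·1/27 + 3/8·8/27 + 1/8·1 = 1/4 ✓
b·(c∘Ac): 3/8·2/9 + 1/8·1/3 = 1/8 ✓
b·Ac²: 3/8·1/9 + 1/8·1/3 = 1/12 ✓
b·A²c: 1/8·1/3 = 1/24 ✓; 4 stages ⇒ order 4.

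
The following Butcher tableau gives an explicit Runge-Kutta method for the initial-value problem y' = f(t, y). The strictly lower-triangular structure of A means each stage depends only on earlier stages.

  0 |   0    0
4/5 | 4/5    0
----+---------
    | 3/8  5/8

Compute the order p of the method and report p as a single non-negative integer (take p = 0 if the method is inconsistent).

2

b = (3/8, 5/8)
c = (0, 4/5)
Σ b_i: 3/8·1 + 5/8·1 = 1 ✓
b·c: 5/8·4/5 = 1/2 ✓; 2 stages ⇒ order 2.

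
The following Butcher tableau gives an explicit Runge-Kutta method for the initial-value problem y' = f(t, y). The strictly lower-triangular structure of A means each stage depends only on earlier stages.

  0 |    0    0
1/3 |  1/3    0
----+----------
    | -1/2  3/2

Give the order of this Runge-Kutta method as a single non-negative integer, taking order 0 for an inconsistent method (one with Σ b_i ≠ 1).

b = (-1/2, 3/2)
c = (0, 1/3)
Σ b_i: (-1/2)·1 + 3/2·1 = 1 ✓
b·c: 3/2·1/3 = 1/2 ✓; 2 stages ⇒ order 2.

2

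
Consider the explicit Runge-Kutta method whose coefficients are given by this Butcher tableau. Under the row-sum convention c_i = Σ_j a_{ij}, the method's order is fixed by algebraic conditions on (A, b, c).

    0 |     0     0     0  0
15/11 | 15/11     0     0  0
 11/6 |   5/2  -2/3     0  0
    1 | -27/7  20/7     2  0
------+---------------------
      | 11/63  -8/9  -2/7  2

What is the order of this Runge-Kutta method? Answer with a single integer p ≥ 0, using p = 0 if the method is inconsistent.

b = (11/63, -8/9, -2/7, 2)
c = (0, 15/11, 11/6, 1)
Ac = (0, 0, -10/11, 1747/231)
Σ b_i: 11/63·1 + (-8/9)·1 + (-2/7)·1 + 2·1 = 1 ✓
b·c: (-8/9)·15/11 + (-2/7)·11/6 + 2·1 = 61/231 ≠ 1/2 ⇒ order 1.

1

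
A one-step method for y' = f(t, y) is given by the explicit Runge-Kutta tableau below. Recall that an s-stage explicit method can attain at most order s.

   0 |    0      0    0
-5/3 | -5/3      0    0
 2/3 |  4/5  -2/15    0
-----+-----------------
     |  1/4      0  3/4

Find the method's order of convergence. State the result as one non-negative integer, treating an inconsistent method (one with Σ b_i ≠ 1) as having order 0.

3

b = (1/4, 0, 3/4)
c = (0, -5/3, 2/3)
Ac = (0, 0, 2/9)
Σ b_i: 1/4·1 + 3/4·1 = 1 ✓
b·c: 3/4·2/3 = 1/2 ✓
b·c²: 3/4·4/9 = 1/3 ✓
b·Ac: 3/4·2/9 = 1/6 ✓; 3 stages ⇒ order 3.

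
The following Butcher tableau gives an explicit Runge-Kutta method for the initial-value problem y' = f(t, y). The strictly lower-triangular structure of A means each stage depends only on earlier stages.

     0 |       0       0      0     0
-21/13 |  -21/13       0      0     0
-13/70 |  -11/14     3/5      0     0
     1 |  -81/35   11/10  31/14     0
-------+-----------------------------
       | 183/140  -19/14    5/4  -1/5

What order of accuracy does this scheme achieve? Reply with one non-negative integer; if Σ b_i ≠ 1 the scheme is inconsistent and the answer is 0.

b = (183/140, -19/14, 5/4, -1/5)
c = (0, -21/13, -13/70, 1)
Ac = (0, 0, -63/65, -27877/12740)
Σ b_i: 183/140·1 + (-19/14)·1 + 5/4·1 + (-1/5)·1 = 1 ✓
b·c: (-19/14)·(-21/13) + 5/4·(-13/70) + (-1/5)·1 = 6407/3640 ≠ 1/2 ⇒ order 1.

1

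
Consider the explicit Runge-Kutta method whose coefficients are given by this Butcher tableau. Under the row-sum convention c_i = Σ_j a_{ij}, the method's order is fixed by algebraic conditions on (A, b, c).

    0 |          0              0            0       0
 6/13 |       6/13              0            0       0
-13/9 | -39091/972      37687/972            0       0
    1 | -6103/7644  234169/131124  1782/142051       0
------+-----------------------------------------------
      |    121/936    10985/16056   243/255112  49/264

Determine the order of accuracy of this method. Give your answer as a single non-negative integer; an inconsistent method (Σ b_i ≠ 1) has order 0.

b = (121/936, 10985/16056, 243/255112, 49/264)
c = (0, 6/13, -13/9, 1)
Ac = (0, 0, 2899/162, 79/98)
Σ b_i: 121/936·1 + 10985/16056·1 + 243/255112·1 + 49/264·1 = 1 ✓
b·c: 10985/16056·6/13 + 243/255112·(-13/9) + 49/264·1 = 1/2 ✓
b·c²: 10985/16056·36/169 + 243/255112·169/81 + 49/264·1 = 1/3 ✓
b·Ac: 243/255112·2899/162 + 49/264·79/98 = 1/6 ✓
b·c³: 10985/16056·216/2197 + 243/255112·(-2197/729) + 49/264·1 = 1/4 ✓
b·(c∘Ac): 243/255112·(-37687/1458) + 49/264·79/98 = 1/8 ✓
b·Ac²: 243/255112·223/27 + 49/264·37/91 = 1/12 ✓
b·A²c: 49/264·11/49 = 1/24 ✓; 4 stages ⇒ order 4.

4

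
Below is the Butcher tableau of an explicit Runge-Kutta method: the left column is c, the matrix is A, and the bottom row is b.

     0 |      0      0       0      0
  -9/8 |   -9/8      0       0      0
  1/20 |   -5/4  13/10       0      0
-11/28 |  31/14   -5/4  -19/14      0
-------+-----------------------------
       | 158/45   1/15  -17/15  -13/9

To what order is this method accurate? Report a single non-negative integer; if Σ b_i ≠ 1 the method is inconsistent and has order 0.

1

b = (158/45, 1/15, -17/15, -13/9)
c = (0, -9/8, 1/20, -11/28)
Ac = (0, 0, -117/80, 1499/1120)
Σ b_i: 158/45·1 + 1/15·1 + (-17/15)·1 + (-13/9)·1 = 1 ✓
b·c: 1/15·(-9/8) + (-17/15)·1/20 + (-13/9)·(-11/28) = 5491/12600 ≠ 1/2 ⇒ order 1.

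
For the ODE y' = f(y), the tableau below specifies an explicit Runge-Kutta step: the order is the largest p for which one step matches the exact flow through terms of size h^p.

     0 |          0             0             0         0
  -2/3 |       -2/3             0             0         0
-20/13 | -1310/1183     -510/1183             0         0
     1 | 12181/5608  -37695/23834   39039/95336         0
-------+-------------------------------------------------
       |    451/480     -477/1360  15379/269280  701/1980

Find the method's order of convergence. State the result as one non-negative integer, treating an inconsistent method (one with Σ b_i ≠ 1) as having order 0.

4

b = (451/480, -477/1360, 15379/269280, 701/1980)
c = (0, -2/3, -20/13, 1)
Ac = (0, 0, 340/1183, 595/1402)
Σ b_i: 451/480·1 + (-477/1360)·1 + 15379/269280·1 + 701/1980·1 = 1 ✓
b·c: (-477/1360)·(-2/3) + 15379/269280·(-20/13) + 701/1980·1 = 1/2 ✓
b·c²: (-477/1360)·4/9 + 15379/269280·400/169 + 701/1980·1 = 1/3 ✓
b·Ac: 15379/269280·340/1183 + 701/1980·595/1402 = 1/6 ✓
b·c³: (-477/1360)·(-8/27) + 15379/269280·(-8000/2197) + 701/1980·1 = 1/4 ✓
b·(c∘Ac): 15379/269280·(-6800/15379) + 701/1980·595/1402 = 1/8 ✓
b·Ac²: 15379/269280·(-680/3549) + 701/1980·560/2103 = 1/12 ✓
b·A²c: 701/1980·165/1402 = 1/24 ✓; 4 stages ⇒ order 4.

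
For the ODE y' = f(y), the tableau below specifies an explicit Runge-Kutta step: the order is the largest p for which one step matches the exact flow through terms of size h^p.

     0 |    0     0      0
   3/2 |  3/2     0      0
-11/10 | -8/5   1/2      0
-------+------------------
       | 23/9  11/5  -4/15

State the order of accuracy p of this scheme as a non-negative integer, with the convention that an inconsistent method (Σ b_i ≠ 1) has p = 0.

0

b = (23/9, 11/5, -4/15)
c = (0, 3/2, -11/10)
Ac = (0, 0, 3/4)
Σ b_i: 23/9·1 + 11/5·1 + (-4/15)·1 = 202/45 ≠ 1 ⇒ order 0.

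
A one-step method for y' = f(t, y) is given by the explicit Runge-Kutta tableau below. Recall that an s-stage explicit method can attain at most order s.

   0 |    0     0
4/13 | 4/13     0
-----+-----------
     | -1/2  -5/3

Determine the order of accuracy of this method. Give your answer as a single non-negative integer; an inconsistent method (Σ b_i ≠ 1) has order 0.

0

b = (-1/2, -5/3)
c = (0, 4/13)
Σ b_i: (-1/2)·1 + (-5/3)·1 = -13/6 ≠ 1 ⇒ order 0.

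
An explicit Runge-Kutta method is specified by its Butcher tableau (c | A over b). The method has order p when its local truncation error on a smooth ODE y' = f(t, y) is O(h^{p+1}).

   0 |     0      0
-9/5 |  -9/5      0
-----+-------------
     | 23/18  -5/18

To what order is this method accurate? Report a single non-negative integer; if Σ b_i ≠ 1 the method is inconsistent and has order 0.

b = (23/18, -5/18)
c = (0, -9/5)
Σ b_i: 23/18·1 + (-5/18)·1 = 1 ✓
b·c: (-5/18)·(-9/5) = 1/2 ✓; 2 stages ⇒ order 2.

2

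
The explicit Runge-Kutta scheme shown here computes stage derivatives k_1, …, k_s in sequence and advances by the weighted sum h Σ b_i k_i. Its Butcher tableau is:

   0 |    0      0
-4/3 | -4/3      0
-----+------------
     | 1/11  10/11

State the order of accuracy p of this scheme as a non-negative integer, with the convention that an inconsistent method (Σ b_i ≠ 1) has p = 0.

b = (1/11, 10/11)
c = (0, -4/3)
Σ b_i: 1/11·1 + 10/11·1 = 1 ✓
b·c: 10/11·(-4/3) = -40/33 ≠ 1/2 ⇒ order 1.

1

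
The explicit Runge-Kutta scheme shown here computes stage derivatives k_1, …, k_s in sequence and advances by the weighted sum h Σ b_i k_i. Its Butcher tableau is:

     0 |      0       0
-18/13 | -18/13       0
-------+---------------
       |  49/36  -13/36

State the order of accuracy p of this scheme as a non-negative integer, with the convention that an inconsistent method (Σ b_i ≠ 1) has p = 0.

b = (49/36, -13/36)
c = (0, -18/13)
Σ b_i: 49/36·1 + (-13/36)·1 = 1 ✓
b·c: (-13/36)·(-18/13) = 1/2 ✓; 2 stages ⇒ order 2.

2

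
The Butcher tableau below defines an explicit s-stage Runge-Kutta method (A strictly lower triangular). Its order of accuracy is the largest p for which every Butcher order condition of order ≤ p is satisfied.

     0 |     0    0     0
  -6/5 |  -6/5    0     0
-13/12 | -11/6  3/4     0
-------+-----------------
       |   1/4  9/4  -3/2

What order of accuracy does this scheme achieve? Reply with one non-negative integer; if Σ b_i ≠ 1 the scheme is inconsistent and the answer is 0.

1

b = (1/4, 9/4, -3/2)
c = (0, -6/5, -13/12)
Ac = (0, 0, -9/10)
Σ b_i: 1/4·1 + 9/4·1 + (-3/2)·1 = 1 ✓
b·c: 9/4·(-6/5) + (-3/2)·(-13/12) = -43/40 ≠ 1/2 ⇒ order 1.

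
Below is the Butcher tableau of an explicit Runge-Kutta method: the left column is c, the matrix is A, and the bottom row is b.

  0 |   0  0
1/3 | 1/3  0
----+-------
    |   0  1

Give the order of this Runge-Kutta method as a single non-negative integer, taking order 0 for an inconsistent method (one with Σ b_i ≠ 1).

b = (0, 1)
c = (0, 1/3)
Σ b_i: 1·1 = 1 ✓
b·c: 1·1/3 = 1/3 ≠ 1/2 ⇒ order 1.

1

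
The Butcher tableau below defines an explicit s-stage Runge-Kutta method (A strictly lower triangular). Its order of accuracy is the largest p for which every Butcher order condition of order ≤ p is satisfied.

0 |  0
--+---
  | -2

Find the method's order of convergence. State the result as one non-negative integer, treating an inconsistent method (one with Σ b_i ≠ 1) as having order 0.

b = (-2)
c = (0)
Σ b_i: (-2)·1 = -2 ≠ 1 ⇒ order 0.

0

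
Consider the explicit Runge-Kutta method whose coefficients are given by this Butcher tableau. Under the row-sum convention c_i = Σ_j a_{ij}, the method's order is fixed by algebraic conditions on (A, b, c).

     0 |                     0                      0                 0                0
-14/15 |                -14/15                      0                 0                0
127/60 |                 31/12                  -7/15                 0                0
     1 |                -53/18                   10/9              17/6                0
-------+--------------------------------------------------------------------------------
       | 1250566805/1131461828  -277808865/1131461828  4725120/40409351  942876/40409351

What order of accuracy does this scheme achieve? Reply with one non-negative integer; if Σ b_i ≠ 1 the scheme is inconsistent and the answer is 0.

b = (1250566805/1131461828, -277808865/1131461828, 4725120/40409351, 942876/40409351)
c = (0, -14/15, 127/60, 1)
Ac = (0, 0, 98/225, 5357/1080)
Σ b_i: 1250566805/1131461828·1 + (-277808865/1131461828)·1 + 4725120/40409351·1 + 942876/40409351·1 = 1 ✓
b·c: (-277808865/1131461828)·(-14/15) + 4725120/40409351·127/60 + 942876/40409351·1 = 1/2 ✓
b·c²: (-277808865/1131461828)·196/225 + 4725120/40409351·16129/3600 + 942876/40409351·1 = 1/3 ✓
b·Ac: 4725120/40409351·98/225 + 942876/40409351·5357/1080 = 1/6 ✓
b·c³: (-277808865/1131461828)·(-2744/3375) + 4725120/40409351·2048383/216000 + 942876/40409351·1 = 12109306144/9092103975 ≠ 1/4 ⇒ order 3.
b·(c∘Ac): 4725120/40409351·6223/6750 + 942876/40409351·5357/1080 = 4064872589/18184207950 ≠ 1/8
b·Ac²: 4725120/40409351·(-1372/3375) + 942876/40409351·885299/64800 = 19729338301/72736831800 ≠ 1/12
b·A²c: 942876/40409351·833/675 = 87268412/3030701325 ≠ 1/24

3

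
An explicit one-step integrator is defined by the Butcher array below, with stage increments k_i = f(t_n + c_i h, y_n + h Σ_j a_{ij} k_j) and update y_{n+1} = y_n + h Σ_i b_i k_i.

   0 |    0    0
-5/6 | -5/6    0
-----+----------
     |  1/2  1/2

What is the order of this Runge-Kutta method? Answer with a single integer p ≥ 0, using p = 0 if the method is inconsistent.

b = (1/2, 1/2)
c = (0, -5/6)
Σ b_i: 1/2·1 + 1/2·1 = 1 ✓
b·c: 1/2·(-5/6) = -5/12 ≠ 1/2 ⇒ order 1.

1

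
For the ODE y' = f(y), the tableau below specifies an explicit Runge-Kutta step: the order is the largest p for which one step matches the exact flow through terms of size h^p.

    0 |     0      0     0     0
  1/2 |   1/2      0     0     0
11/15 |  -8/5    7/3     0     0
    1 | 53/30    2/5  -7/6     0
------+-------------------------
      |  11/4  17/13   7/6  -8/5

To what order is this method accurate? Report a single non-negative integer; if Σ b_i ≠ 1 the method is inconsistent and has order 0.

0

b = (11/4, 17/13, 7/6, -8/5)
c = (0, 1/2, 11/15, 1)
Ac = (0, 0, 7/6, -59/90)
Σ b_i: 11/4·1 + 17/13·1 + 7/6·1 + (-8/5)·1 = 2827/780 ≠ 1 ⇒ order 0.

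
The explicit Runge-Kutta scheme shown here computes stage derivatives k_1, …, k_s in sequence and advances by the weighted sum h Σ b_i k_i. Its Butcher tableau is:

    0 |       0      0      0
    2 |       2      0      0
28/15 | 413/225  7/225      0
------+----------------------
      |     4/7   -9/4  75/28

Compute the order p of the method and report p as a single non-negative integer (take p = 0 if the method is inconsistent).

b = (4/7, -9/4, 75/28)
c = (0, 2, 28/15)
Ac = (0, 0, 14/225)
Σ b_i: 4/7·1 + (-9/4)·1 + 75/28·1 = 1 ✓
b·c: (-9/4)·2 + 75/28·28/15 = 1/2 ✓
b·c²: (-9/4)·4 + 75/28·784/225 = 1/3 ✓
b·Ac: 75/28·14/225 = 1/6 ✓; 3 stages ⇒ order 3.

3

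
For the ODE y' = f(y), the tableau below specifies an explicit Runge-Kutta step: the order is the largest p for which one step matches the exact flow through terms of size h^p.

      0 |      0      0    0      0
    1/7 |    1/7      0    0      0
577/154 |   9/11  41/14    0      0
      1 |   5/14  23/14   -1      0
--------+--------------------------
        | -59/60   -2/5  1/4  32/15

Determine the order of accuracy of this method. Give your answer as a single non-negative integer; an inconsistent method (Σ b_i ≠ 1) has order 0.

1

b = (-59/60, -2/5, 1/4, 32/15)
c = (0, 1/7, 577/154, 1)
Ac = (0, 0, 41/98, -1893/539)
Σ b_i: (-59/60)·1 + (-2/5)·1 + 1/4·1 + 32/15·1 = 1 ✓
b·c: (-2/5)·1/7 + 1/4·577/154 + 32/15·1 = 3977/1320 ≠ 1/2 ⇒ order 1.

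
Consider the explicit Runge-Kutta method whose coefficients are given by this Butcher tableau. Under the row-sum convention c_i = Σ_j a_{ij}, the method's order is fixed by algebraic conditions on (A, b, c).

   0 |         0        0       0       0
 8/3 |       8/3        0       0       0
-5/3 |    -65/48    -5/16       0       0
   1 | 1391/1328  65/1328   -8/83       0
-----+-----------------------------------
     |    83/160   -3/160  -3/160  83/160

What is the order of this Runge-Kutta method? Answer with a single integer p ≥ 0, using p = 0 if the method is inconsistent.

4

b = (83/160, -3/160, -3/160, 83/160)
c = (0, 8/3, -5/3, 1)
Ac = (0, 0, -5/6, 145/498)
Σ b_i: 83/160·1 + (-3/160)·1 + (-3/160)·1 + 83/160·1 = 1 ✓
b·c: (-3/160)·8/3 + (-3/160)·(-5/3) + 83/160·1 = 1/2 ✓
b·c²: (-3/160)·64/9 + (-3/160)·25/9 + 83/160·1 = 1/3 ✓
b·Ac: (-3/160)·(-5/6) + 83/160·145/498 = 1/6 ✓
b·c³: (-3/160)·512/27 + (-3/160)·(-125/27) + 83/160·1 = 1/4 ✓
b·(c∘Ac): (-3/160)·25/18 + 83/160·145/498 = 1/8 ✓
b·Ac²: (-3/160)·(-20/9) + 83/160·20/249 = 1/12 ✓
b·A²c: 83/160·20/249 = 1/24 ✓; 4 stages ⇒ order 4.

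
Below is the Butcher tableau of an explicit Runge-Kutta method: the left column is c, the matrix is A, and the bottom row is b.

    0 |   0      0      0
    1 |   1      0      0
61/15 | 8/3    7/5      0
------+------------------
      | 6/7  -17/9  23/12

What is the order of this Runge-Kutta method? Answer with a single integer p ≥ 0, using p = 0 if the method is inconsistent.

b = (6/7, -17/9, 23/12)
c = (0, 1, 61/15)
Ac = (0, 0, 7/5)
Σ b_i: 6/7·1 + (-17/9)·1 + 23/12·1 = 223/252 ≠ 1 ⇒ order 0.

0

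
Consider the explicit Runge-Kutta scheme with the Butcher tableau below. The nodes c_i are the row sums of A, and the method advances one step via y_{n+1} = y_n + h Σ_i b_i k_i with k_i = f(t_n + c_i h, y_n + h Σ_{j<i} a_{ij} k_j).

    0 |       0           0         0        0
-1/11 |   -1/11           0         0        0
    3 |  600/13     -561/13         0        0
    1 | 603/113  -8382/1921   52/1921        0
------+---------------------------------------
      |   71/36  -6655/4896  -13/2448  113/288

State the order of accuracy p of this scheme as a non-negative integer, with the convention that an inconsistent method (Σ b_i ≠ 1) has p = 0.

b = (71/36, -6655/4896, -13/2448, 113/288)
c = (0, -1/11, 3, 1)
Ac = (0, 0, 51/13, 54/113)
Σ b_i: 71/36·1 + (-6655/4896)·1 + (-13/2448)·1 + 113/288·1 = 1 ✓
b·c: (-6655/4896)·(-1/11) + (-13/2448)·3 + 113/288·1 = 1/2 ✓
b·c²: (-6655/4896)·1/121 + (-13/2448)·9 + 113/288·1 = 1/3 ✓
b·Ac: (-13/2448)·51/13 + 113/288·54/113 = 1/6 ✓
b·c³: (-6655/4896)·(-1/1331) + (-13/2448)·27 + 113/288·1 = 1/4 ✓
b·(c∘Ac): (-13/2448)·153/13 + 113/288·54/113 = 1/8 ✓
b·Ac²: (-13/2448)·(-51/143) + 113/288·258/1243 = 1/12 ✓
b·A²c: 113/288·12/113 = 1/24 ✓; 4 stages ⇒ order 4.

4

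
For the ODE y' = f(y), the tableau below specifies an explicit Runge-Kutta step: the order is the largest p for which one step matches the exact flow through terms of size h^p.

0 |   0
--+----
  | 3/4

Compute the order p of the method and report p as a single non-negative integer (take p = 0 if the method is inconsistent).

b = (3/4)
c = (0)
Σ b_i: 3/4·1 = 3/4 ≠ 1 ⇒ order 0.

0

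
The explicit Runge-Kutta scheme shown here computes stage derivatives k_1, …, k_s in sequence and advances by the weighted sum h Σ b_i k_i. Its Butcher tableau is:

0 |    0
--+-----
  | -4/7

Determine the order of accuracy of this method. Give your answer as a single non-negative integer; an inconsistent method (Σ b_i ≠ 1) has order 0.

0

b = (-4/7)
c = (0)
Σ b_i: (-4/7)·1 = -4/7 ≠ 1 ⇒ order 0.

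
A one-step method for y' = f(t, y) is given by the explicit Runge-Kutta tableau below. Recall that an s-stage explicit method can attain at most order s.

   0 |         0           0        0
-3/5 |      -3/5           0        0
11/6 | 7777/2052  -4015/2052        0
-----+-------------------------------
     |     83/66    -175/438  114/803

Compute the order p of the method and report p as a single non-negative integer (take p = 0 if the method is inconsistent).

b = (83/66, -175/438, 114/803)
c = (0, -3/5, 11/6)
Ac = (0, 0, 803/684)
Σ b_i: 83/66·1 + (-175/438)·1 + 114/803·1 = 1 ✓
b·c: (-175/438)·(-3/5) + 114/803·11/6 = 1/2 ✓
b·c²: (-175/438)·9/25 + 114/803·121/36 = 1/3 ✓
b·Ac: 114/803·803/684 = 1/6 ✓; 3 stages ⇒ order 3.

3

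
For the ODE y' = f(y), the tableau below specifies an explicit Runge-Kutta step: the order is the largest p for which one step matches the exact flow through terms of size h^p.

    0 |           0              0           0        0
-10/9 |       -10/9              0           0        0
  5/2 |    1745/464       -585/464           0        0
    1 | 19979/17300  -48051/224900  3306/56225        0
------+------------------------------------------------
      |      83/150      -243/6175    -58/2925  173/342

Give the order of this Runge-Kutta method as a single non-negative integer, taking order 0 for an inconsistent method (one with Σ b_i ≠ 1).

4

b = (83/150, -243/6175, -58/2925, 173/342)
c = (0, -10/9, 5/2, 1)
Ac = (0, 0, 325/232, 133/346)
Σ b_i: 83/150·1 + (-243/6175)·1 + (-58/2925)·1 + 173/342·1 = 1 ✓
b·c: (-243/6175)·(-10/9) + (-58/2925)·5/2 + 173/342·1 = 1/2 ✓
b·c²: (-243/6175)·100/81 + (-58/2925)·25/4 + 173/342·1 = 1/3 ✓
b·Ac: (-58/2925)·325/232 + 173/342·133/346 = 1/6 ✓
b·c³: (-243/6175)·(-1000/729) + (-58/2925)·125/8 + 173/342·1 = 1/4 ✓
b·(c∘Ac): (-58/2925)·1625/464 + 173/342·133/346 = 1/8 ✓
b·Ac²: (-58/2925)·(-1625/1044) + 173/342·323/3114 = 1/12 ✓
b·A²c: 173/342·57/692 = 1/24 ✓; 4 stages ⇒ order 4.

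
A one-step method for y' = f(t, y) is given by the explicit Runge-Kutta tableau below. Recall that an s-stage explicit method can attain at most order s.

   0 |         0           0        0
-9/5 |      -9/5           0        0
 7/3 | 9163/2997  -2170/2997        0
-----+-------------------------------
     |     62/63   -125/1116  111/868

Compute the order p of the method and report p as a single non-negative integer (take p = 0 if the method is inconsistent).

b = (62/63, -125/1116, 111/868)
c = (0, -9/5, 7/3)
Ac = (0, 0, 434/333)
Σ b_i: 62/63·1 + (-125/1116)·1 + 111/868·1 = 1 ✓
b·c: (-125/1116)·(-9/5) + 111/868·7/3 = 1/2 ✓
b·c²: (-125/1116)·81/25 + 111/868·49/9 = 1/3 ✓
b·Ac: 111/868·434/333 = 1/6 ✓; 3 stages ⇒ order 3.

3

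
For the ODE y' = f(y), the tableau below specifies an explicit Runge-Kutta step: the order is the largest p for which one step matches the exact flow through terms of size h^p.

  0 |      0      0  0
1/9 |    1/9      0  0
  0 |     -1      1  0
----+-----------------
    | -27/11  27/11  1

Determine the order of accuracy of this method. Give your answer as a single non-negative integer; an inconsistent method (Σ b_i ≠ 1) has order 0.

1

b = (-27/11, 27/11, 1)
c = (0, 1/9, 0)
Ac = (0, 0, 1/9)
Σ b_i: (-27/11)·1 + 27/11·1 + 1·1 = 1 ✓
b·c: 27/11·1/9 = 3/11 ≠ 1/2 ⇒ order 1.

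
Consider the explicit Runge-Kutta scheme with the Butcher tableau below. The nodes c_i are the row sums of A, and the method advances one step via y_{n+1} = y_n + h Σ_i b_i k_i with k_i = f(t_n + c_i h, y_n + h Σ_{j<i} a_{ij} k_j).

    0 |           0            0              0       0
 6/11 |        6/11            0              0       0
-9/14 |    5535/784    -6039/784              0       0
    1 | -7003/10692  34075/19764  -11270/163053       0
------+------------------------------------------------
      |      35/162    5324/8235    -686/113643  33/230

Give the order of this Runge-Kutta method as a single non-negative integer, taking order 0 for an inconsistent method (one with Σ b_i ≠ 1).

4

b = (35/162, 5324/8235, -686/113643, 33/230)
c = (0, 6/11, -9/14, 1)
Ac = (0, 0, -1647/392, 65/66)
Σ b_i: 35/162·1 + 5324/8235·1 + (-686/113643)·1 + 33/230·1 = 1 ✓
b·c: 5324/8235·6/11 + (-686/113643)·(-9/14) + 33/230·1 = 1/2 ✓
b·c²: 5324/8235·36/121 + (-686/113643)·81/196 + 33/230·1 = 1/3 ✓
b·Ac: (-686/113643)·(-1647/392) + 33/230·65/66 = 1/6 ✓
b·c³: 5324/8235·216/1331 + (-686/113643)·(-729/2744) + 33/230·1 = 1/4 ✓
b·(c∘Ac): (-686/113643)·14823/5488 + 33/230·65/66 = 1/8 ✓
b·Ac²: (-686/113643)·(-4941/2156) + 33/230·1055/2178 = 1/12 ✓
b·A²c: 33/230·115/396 = 1/24 ✓; 4 stages ⇒ order 4.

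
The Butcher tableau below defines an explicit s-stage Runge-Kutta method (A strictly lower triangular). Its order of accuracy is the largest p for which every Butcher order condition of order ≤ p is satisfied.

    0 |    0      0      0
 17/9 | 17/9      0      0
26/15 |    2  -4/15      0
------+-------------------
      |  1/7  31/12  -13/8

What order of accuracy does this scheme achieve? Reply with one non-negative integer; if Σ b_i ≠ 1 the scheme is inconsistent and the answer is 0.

0

b = (1/7, 31/12, -13/8)
c = (0, 17/9, 26/15)
Ac = (0, 0, -68/135)
Σ b_i: 1/7·1 + 31/12·1 + (-13/8)·1 = 185/168 ≠ 1 ⇒ order 0.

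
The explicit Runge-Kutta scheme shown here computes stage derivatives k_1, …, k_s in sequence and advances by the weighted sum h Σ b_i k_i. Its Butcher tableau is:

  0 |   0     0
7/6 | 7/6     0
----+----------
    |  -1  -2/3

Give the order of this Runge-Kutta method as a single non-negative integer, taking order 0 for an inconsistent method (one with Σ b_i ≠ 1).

b = (-1, -2/3)
c = (0, 7/6)
Σ b_i: (-1)·1 + (-2/3)·1 = -5/3 ≠ 1 ⇒ order 0.

0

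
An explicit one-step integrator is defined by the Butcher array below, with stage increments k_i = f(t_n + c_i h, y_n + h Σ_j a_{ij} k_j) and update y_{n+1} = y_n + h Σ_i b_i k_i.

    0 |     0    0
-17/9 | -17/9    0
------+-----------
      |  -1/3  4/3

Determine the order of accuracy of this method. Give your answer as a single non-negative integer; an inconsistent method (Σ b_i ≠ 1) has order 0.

1

b = (-1/3, 4/3)
c = (0, -17/9)
Σ b_i: (-1/3)·1 + 4/3·1 = 1 ✓
b·c: 4/3·(-17/9) = -68/27 ≠ 1/2 ⇒ order 1.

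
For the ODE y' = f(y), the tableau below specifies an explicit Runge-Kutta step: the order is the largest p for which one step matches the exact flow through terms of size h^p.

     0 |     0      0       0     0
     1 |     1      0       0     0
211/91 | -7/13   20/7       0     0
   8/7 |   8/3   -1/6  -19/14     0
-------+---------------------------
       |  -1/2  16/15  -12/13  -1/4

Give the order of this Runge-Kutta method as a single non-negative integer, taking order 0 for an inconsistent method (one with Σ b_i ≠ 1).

0

b = (-1/2, 16/15, -12/13, -1/4)
c = (0, 1, 211/91, 8/7)
Ac = (0, 0, 20/7, -6332/1911)
Σ b_i: (-1/2)·1 + 16/15·1 + (-12/13)·1 + (-1/4)·1 = -473/780 ≠ 1 ⇒ order 0.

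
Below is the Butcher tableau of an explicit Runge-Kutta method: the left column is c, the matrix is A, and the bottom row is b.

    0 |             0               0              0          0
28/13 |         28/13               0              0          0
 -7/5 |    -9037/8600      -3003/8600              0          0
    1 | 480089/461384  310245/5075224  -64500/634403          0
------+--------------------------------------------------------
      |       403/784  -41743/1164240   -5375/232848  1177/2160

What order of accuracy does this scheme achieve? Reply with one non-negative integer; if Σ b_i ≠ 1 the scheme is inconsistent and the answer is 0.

4

b = (403/784, -41743/1164240, -5375/232848, 1177/2160)
c = (0, 28/13, -7/5, 1)
Ac = (0, 0, -1617/2150, 645/2354)
Σ b_i: 403/784·1 + (-41743/1164240)·1 + (-5375/232848)·1 + 1177/2160·1 = 1 ✓
b·c: (-41743/1164240)·28/13 + (-5375/232848)·(-7/5) + 1177/2160·1 = 1/2 ✓
b·c²: (-41743/1164240)·784/169 + (-5375/232848)·49/25 + 1177/2160·1 = 1/3 ✓
b·Ac: (-5375/232848)·(-1617/2150) + 1177/2160·645/2354 = 1/6 ✓
b·c³: (-41743/1164240)·21952/2197 + (-5375/232848)·(-343/125) + 1177/2160·1 = 1/4 ✓
b·(c∘Ac): (-5375/232848)·11319/10750 + 1177/2160·645/2354 = 1/8 ✓
b·Ac²: (-5375/232848)·(-22638/13975) + 1177/2160·1290/15301 = 1/12 ✓
b·A²c: 1177/2160·90/1177 = 1/24 ✓; 4 stages ⇒ order 4.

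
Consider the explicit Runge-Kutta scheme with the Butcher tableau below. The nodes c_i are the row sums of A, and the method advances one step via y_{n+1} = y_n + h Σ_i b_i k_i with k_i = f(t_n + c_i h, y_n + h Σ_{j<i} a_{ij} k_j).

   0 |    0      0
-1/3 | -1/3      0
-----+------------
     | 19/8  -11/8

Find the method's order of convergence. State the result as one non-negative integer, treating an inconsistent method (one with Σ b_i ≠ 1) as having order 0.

b = (19/8, -11/8)
c = (0, -1/3)
Σ b_i: 19/8·1 + (-11/8)·1 = 1 ✓
b·c: (-11/8)·(-1/3) = 11/24 ≠ 1/2 ⇒ order 1.

1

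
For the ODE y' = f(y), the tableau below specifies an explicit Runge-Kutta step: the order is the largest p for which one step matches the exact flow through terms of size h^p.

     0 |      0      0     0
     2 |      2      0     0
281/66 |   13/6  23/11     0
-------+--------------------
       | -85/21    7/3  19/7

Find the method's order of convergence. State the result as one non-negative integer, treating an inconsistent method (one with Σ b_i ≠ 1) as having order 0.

1

b = (-85/21, 7/3, 19/7)
c = (0, 2, 281/66)
Ac = (0, 0, 46/11)
Σ b_i: (-85/21)·1 + 7/3·1 + 19/7·1 = 1 ✓
b·c: 7/3·2 + 19/7·281/66 = 7495/462 ≠ 1/2 ⇒ order 1.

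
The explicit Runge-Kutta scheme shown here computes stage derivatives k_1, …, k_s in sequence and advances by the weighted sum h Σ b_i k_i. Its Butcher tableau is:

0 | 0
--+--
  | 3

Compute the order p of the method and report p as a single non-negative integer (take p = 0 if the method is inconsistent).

b = (3)
c = (0)
Σ b_i: 3·1 = 3 ≠ 1 ⇒ order 0.

0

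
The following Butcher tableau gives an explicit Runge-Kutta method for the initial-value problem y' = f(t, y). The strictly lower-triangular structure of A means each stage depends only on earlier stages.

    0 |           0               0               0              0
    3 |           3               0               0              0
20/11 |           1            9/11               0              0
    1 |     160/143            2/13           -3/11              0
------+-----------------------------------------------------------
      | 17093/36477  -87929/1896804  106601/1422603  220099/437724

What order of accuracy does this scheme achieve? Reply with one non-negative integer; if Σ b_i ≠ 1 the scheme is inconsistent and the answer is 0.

b = (17093/36477, -87929/1896804, 106601/1422603, 220099/437724)
c = (0, 3, 20/11, 1)
Ac = (0, 0, 27/11, -54/1573)
Σ b_i: 17093/36477·1 + (-87929/1896804)·1 + 106601/1422603·1 + 220099/437724·1 = 1 ✓
b·c: (-87929/1896804)·3 + 106601/1422603·20/11 + 220099/437724·1 = 1/2 ✓
b·c²: (-87929/1896804)·9 + 106601/1422603·400/121 + 220099/437724·1 = 1/3 ✓
b·Ac: 106601/1422603·27/11 + 220099/437724·(-54/1573) = 1/6 ✓
b·c³: (-87929/1896804)·27 + 106601/1422603·8000/1331 + 220099/437724·1 = -79823/267498 ≠ 1/4 ⇒ order 3.
b·(c∘Ac): 106601/1422603·540/121 + 220099/437724·(-54/1573) = 33421/105378 ≠ 1/8
b·Ac²: 106601/1422603·81/11 + 220099/437724·8358/17303 = 637717/802494 ≠ 1/12
b·A²c: 220099/437724·(-81/121) = -1819/5404 ≠ 1/24

3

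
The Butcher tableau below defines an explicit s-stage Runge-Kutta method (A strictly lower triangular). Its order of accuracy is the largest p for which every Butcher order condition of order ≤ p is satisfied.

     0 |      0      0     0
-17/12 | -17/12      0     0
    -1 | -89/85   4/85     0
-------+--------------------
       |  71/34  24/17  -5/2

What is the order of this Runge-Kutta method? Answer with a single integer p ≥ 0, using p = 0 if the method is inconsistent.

3

b = (71/34, 24/17, -5/2)
c = (0, -17/12, -1)
Ac = (0, 0, -1/15)
Σ b_i: 71/34·1 + 24/17·1 + (-5/2)·1 = 1 ✓
b·c: 24/17·(-17/12) + (-5/2)·(-1) = 1/2 ✓
b·c²: 24/17·289/144 + (-5/2)·1 = 1/3 ✓
b·Ac: (-5/2)·(-1/15) = 1/6 ✓; 3 stages ⇒ order 3.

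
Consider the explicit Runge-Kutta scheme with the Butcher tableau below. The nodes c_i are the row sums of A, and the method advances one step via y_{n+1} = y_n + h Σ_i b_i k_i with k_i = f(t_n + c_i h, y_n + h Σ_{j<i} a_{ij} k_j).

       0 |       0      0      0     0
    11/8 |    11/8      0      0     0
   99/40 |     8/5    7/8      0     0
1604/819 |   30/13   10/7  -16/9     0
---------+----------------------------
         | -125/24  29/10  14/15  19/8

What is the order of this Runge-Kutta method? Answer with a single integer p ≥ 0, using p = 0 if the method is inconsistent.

b = (-125/24, 29/10, 14/15, 19/8)
c = (0, 11/8, 99/40, 1604/819)
Ac = (0, 0, 77/64, -341/140)
Σ b_i: (-125/24)·1 + 29/10·1 + 14/15·1 + 19/8·1 = 1 ✓
b·c: 29/10·11/8 + 14/15·99/40 + 19/8·1604/819 = 3586861/327600 ≠ 1/2 ⇒ order 1.

1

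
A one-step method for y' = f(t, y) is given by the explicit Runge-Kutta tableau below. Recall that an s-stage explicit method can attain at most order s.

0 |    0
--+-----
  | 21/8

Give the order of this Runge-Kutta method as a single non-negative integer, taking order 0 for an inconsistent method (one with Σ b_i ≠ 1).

b = (21/8)
c = (0)
Σ b_i: 21/8·1 = 21/8 ≠ 1 ⇒ order 0.

0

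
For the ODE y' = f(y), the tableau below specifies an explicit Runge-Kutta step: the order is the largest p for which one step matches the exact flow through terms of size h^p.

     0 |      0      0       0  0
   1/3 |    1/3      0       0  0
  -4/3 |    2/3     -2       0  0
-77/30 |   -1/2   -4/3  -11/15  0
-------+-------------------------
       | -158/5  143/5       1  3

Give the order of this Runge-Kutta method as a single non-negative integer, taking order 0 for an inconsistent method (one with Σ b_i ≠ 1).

b = (-158/5, 143/5, 1, 3)
c = (0, 1/3, -4/3, -77/30)
Ac = (0, 0, -2/3, 8/15)
Σ b_i: (-158/5)·1 + 143/5·1 + 1·1 + 3·1 = 1 ✓
b·c: 143/5·1/3 + 1·(-4/3) + 3·(-77/30) = 1/2 ✓
b·c²: 143/5·1/9 + 1·16/9 + 3·5929/900 = 22247/900 ≠ 1/3 ⇒ order 2.
b·Ac: 1·(-2/3) + 3·8/15 = 14/15 ≠ 1/6

2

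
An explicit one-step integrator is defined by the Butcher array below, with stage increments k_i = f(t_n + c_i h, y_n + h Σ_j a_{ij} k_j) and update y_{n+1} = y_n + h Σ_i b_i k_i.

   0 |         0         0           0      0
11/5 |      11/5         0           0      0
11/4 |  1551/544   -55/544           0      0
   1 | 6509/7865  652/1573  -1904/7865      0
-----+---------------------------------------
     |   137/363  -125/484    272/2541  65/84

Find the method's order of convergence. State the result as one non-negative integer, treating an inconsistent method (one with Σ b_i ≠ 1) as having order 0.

b = (137/363, -125/484, 272/2541, 65/84)
c = (0, 11/5, 11/4, 1)
Ac = (0, 0, -121/544, 16/65)
Σ b_i: 137/363·1 + (-125/484)·1 + 272/2541·1 + 65/84·1 = 1 ✓
b·c: (-125/484)·11/5 + 272/2541·11/4 + 65/84·1 = 1/2 ✓
b·c²: (-125/484)·121/25 + 272/2541·121/16 + 65/84·1 = 1/3 ✓
b·Ac: 272/2541·(-121/544) + 65/84·16/65 = 1/6 ✓
b·c³: (-125/484)·1331/125 + 272/2541·1331/64 + 65/84·1 = 1/4 ✓
b·(c∘Ac): 272/2541·(-1331/2176) + 65/84·16/65 = 1/8 ✓
b·Ac²: 272/2541·(-1331/2720) + 65/84·57/325 = 1/12 ✓
b·A²c: 65/84·7/130 = 1/24 ✓; 4 stages ⇒ order 4.

4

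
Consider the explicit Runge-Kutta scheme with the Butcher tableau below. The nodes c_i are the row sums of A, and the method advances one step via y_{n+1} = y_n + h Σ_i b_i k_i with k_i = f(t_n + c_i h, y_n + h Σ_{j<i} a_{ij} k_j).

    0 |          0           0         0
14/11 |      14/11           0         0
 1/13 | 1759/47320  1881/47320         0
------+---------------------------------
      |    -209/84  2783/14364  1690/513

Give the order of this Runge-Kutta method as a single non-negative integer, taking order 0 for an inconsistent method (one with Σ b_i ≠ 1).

b = (-209/84, 2783/14364, 1690/513)
c = (0, 14/11, 1/13)
Ac = (0, 0, 171/3380)
Σ b_i: (-209/84)·1 + 2783/14364·1 + 1690/513·1 = 1 ✓
b·c: 2783/14364·14/11 + 1690/513·1/13 = 1/2 ✓
b·c²: 2783/14364·196/121 + 1690/513·1/169 = 1/3 ✓
b·Ac: 1690/513·171/3380 = 1/6 ✓; 3 stages ⇒ order 3.

3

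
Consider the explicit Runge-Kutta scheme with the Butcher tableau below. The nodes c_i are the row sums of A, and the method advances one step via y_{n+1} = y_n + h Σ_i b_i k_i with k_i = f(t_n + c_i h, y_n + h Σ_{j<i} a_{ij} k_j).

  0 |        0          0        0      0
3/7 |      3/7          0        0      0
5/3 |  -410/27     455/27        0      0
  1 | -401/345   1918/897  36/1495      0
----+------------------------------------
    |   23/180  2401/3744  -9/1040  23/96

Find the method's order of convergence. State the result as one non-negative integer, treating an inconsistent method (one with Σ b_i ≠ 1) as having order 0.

b = (23/180, 2401/3744, -9/1040, 23/96)
c = (0, 3/7, 5/3, 1)
Ac = (0, 0, 65/9, 22/23)
Σ b_i: 23/180·1 + 2401/3744·1 + (-9/1040)·1 + 23/96·1 = 1 ✓
b·c: 2401/3744·3/7 + (-9/1040)·5/3 + 23/96·1 = 1/2 ✓
b·c²: 2401/3744·9/49 + (-9/1040)·25/9 + 23/96·1 = 1/3 ✓
b·Ac: (-9/1040)·65/9 + 23/96·22/23 = 1/6 ✓
b·c³: 2401/3744·27/343 + (-9/1040)·125/27 + 23/96·1 = 1/4 ✓
b·(c∘Ac): (-9/1040)·325/27 + 23/96·22/23 = 1/8 ✓
b·Ac²: (-9/1040)·65/21 + 23/96·74/161 = 1/12 ✓
b·A²c: 23/96·4/23 = 1/24 ✓; 4 stages ⇒ order 4.

4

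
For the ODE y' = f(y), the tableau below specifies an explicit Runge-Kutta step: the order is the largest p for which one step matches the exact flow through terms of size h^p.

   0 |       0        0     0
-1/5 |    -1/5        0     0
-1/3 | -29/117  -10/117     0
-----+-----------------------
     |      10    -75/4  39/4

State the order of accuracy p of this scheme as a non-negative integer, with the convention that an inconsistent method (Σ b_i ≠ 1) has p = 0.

3

b = (10, -75/4, 39/4)
c = (0, -1/5, -1/3)
Ac = (0, 0, 2/117)
Σ b_i: 10·1 + (-75/4)·1 + 39/4·1 = 1 ✓
b·c: (-75/4)·(-1/5) + 39/4·(-1/3) = 1/2 ✓
b·c²: (-75/4)·1/25 + 39/4·1/9 = 1/3 ✓
b·Ac: 39/4·2/117 = 1/6 ✓; 3 stages ⇒ order 3.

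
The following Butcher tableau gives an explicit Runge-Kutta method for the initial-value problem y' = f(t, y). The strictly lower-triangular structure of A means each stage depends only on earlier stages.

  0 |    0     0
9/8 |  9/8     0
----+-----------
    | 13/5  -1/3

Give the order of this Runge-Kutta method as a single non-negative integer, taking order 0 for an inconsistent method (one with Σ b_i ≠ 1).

b = (13/5, -1/3)
c = (0, 9/8)
Σ b_i: 13/5·1 + (-1/3)·1 = 34/15 ≠ 1 ⇒ order 0.

0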